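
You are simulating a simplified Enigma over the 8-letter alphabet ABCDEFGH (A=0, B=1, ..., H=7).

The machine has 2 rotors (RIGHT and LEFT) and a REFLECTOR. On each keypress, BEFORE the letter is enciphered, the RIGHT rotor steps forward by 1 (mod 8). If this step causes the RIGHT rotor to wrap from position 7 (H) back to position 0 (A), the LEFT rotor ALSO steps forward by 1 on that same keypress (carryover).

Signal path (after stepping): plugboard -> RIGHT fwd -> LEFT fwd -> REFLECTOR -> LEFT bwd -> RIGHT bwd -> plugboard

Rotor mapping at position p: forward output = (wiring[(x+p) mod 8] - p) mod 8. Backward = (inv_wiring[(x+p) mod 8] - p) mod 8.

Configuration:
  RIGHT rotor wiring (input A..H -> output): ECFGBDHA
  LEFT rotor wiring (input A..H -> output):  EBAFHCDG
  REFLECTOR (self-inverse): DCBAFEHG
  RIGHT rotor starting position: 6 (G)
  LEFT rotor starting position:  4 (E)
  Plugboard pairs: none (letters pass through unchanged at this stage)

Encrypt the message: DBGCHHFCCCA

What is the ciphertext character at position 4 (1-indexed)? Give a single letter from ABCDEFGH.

Char 1 ('D'): step: R->7, L=4; D->plug->D->R->G->L->E->refl->F->L'->F->R'->B->plug->B
Char 2 ('B'): step: R->0, L->5 (L advanced); B->plug->B->R->C->L->B->refl->C->L'->H->R'->G->plug->G
Char 3 ('G'): step: R->1, L=5; G->plug->G->R->H->L->C->refl->B->L'->C->R'->E->plug->E
Char 4 ('C'): step: R->2, L=5; C->plug->C->R->H->L->C->refl->B->L'->C->R'->G->plug->G

G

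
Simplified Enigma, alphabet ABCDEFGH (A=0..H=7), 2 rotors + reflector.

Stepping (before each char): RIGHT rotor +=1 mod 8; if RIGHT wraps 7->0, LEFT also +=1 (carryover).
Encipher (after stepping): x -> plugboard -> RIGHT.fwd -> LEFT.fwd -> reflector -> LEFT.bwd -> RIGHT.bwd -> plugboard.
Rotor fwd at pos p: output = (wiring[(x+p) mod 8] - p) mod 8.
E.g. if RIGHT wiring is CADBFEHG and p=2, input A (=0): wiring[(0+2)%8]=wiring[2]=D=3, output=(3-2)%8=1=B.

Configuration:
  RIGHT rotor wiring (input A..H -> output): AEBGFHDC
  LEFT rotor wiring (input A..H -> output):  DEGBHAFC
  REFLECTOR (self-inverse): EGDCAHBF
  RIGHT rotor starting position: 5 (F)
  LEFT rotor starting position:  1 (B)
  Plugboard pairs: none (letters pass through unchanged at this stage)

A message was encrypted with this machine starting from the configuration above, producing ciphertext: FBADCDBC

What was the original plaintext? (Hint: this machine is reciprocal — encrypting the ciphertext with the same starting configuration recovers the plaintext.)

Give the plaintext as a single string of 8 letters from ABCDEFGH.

Char 1 ('F'): step: R->6, L=1; F->plug->F->R->A->L->D->refl->C->L'->H->R'->G->plug->G
Char 2 ('B'): step: R->7, L=1; B->plug->B->R->B->L->F->refl->H->L'->E->R'->H->plug->H
Char 3 ('A'): step: R->0, L->2 (L advanced); A->plug->A->R->A->L->E->refl->A->L'->F->R'->E->plug->E
Char 4 ('D'): step: R->1, L=2; D->plug->D->R->E->L->D->refl->C->L'->H->R'->H->plug->H
Char 5 ('C'): step: R->2, L=2; C->plug->C->R->D->L->G->refl->B->L'->G->R'->G->plug->G
Char 6 ('D'): step: R->3, L=2; D->plug->D->R->A->L->E->refl->A->L'->F->R'->F->plug->F
Char 7 ('B'): step: R->4, L=2; B->plug->B->R->D->L->G->refl->B->L'->G->R'->D->plug->D
Char 8 ('C'): step: R->5, L=2; C->plug->C->R->F->L->A->refl->E->L'->A->R'->H->plug->H

Answer: GHEHGFDH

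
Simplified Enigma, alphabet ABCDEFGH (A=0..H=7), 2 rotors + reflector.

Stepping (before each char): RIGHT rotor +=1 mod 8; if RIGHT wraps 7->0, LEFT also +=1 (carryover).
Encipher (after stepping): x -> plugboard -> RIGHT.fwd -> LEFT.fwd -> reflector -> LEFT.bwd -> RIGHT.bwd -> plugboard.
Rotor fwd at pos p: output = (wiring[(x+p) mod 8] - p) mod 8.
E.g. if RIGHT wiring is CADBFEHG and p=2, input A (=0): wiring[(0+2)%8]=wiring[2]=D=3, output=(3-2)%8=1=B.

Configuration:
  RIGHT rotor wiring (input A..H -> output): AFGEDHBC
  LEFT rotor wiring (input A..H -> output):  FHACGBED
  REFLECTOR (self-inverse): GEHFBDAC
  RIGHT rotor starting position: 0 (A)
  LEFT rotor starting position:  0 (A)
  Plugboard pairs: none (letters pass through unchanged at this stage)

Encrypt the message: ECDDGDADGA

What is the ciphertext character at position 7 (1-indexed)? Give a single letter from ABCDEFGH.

Char 1 ('E'): step: R->1, L=0; E->plug->E->R->G->L->E->refl->B->L'->F->R'->B->plug->B
Char 2 ('C'): step: R->2, L=0; C->plug->C->R->B->L->H->refl->C->L'->D->R'->H->plug->H
Char 3 ('D'): step: R->3, L=0; D->plug->D->R->G->L->E->refl->B->L'->F->R'->F->plug->F
Char 4 ('D'): step: R->4, L=0; D->plug->D->R->G->L->E->refl->B->L'->F->R'->C->plug->C
Char 5 ('G'): step: R->5, L=0; G->plug->G->R->H->L->D->refl->F->L'->A->R'->E->plug->E
Char 6 ('D'): step: R->6, L=0; D->plug->D->R->H->L->D->refl->F->L'->A->R'->E->plug->E
Char 7 ('A'): step: R->7, L=0; A->plug->A->R->D->L->C->refl->H->L'->B->R'->B->plug->B

B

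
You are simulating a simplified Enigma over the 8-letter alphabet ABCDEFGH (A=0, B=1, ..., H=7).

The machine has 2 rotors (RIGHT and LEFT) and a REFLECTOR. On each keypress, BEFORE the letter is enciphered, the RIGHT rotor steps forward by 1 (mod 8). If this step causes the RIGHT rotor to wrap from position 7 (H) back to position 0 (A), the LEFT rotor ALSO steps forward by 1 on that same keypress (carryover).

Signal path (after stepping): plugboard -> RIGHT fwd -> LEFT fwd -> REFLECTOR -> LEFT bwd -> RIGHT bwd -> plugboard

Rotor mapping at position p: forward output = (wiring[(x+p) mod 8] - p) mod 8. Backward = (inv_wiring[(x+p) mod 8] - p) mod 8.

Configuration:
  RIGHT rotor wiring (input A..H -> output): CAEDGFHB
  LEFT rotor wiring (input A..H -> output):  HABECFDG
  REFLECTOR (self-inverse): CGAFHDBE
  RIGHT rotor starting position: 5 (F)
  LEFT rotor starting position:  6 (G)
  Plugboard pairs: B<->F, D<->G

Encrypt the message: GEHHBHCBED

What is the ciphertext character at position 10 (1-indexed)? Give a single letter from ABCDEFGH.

Char 1 ('G'): step: R->6, L=6; G->plug->D->R->C->L->B->refl->G->L'->F->R'->F->plug->B
Char 2 ('E'): step: R->7, L=6; E->plug->E->R->E->L->D->refl->F->L'->A->R'->H->plug->H
Char 3 ('H'): step: R->0, L->7 (L advanced); H->plug->H->R->B->L->A->refl->C->L'->D->R'->D->plug->G
Char 4 ('H'): step: R->1, L=7; H->plug->H->R->B->L->A->refl->C->L'->D->R'->B->plug->F
Char 5 ('B'): step: R->2, L=7; B->plug->F->R->H->L->E->refl->H->L'->A->R'->G->plug->D
Char 6 ('H'): step: R->3, L=7; H->plug->H->R->B->L->A->refl->C->L'->D->R'->B->plug->F
Char 7 ('C'): step: R->4, L=7; C->plug->C->R->D->L->C->refl->A->L'->B->R'->B->plug->F
Char 8 ('B'): step: R->5, L=7; B->plug->F->R->H->L->E->refl->H->L'->A->R'->A->plug->A
Char 9 ('E'): step: R->6, L=7; E->plug->E->R->G->L->G->refl->B->L'->C->R'->D->plug->G
Char 10 ('D'): step: R->7, L=7; D->plug->G->R->G->L->G->refl->B->L'->C->R'->A->plug->A

A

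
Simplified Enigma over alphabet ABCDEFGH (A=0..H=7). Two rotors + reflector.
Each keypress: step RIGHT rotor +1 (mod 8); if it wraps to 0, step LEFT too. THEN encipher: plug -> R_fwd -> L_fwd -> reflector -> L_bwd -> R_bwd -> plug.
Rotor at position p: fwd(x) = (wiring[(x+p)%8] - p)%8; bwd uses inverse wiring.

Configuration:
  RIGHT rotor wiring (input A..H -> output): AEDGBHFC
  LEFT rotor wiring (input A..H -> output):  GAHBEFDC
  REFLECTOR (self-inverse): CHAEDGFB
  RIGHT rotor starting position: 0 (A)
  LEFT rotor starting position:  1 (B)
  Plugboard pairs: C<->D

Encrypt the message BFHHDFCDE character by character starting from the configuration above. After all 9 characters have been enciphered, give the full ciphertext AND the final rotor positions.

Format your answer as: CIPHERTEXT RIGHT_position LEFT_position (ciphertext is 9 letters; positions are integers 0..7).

Answer: DGBAACACA 1 2

Derivation:
Char 1 ('B'): step: R->1, L=1; B->plug->B->R->C->L->A->refl->C->L'->F->R'->C->plug->D
Char 2 ('F'): step: R->2, L=1; F->plug->F->R->A->L->H->refl->B->L'->G->R'->G->plug->G
Char 3 ('H'): step: R->3, L=1; H->plug->H->R->A->L->H->refl->B->L'->G->R'->B->plug->B
Char 4 ('H'): step: R->4, L=1; H->plug->H->R->C->L->A->refl->C->L'->F->R'->A->plug->A
Char 5 ('D'): step: R->5, L=1; D->plug->C->R->F->L->C->refl->A->L'->C->R'->A->plug->A
Char 6 ('F'): step: R->6, L=1; F->plug->F->R->A->L->H->refl->B->L'->G->R'->D->plug->C
Char 7 ('C'): step: R->7, L=1; C->plug->D->R->E->L->E->refl->D->L'->D->R'->A->plug->A
Char 8 ('D'): step: R->0, L->2 (L advanced); D->plug->C->R->D->L->D->refl->E->L'->G->R'->D->plug->C
Char 9 ('E'): step: R->1, L=2; E->plug->E->R->G->L->E->refl->D->L'->D->R'->A->plug->A
Final: ciphertext=DGBAACACA, RIGHT=1, LEFT=2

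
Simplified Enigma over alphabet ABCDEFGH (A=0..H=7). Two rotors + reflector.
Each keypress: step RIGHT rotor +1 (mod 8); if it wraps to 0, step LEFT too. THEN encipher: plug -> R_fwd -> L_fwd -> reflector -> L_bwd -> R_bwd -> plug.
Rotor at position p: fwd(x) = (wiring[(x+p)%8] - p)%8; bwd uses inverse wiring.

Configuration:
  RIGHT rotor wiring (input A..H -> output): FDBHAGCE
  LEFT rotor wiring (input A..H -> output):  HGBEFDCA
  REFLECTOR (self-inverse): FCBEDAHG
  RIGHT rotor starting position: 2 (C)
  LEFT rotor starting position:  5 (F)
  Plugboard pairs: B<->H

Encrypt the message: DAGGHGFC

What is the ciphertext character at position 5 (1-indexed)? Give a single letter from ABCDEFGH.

Char 1 ('D'): step: R->3, L=5; D->plug->D->R->H->L->A->refl->F->L'->B->R'->E->plug->E
Char 2 ('A'): step: R->4, L=5; A->plug->A->R->E->L->B->refl->C->L'->D->R'->H->plug->B
Char 3 ('G'): step: R->5, L=5; G->plug->G->R->C->L->D->refl->E->L'->F->R'->B->plug->H
Char 4 ('G'): step: R->6, L=5; G->plug->G->R->C->L->D->refl->E->L'->F->R'->D->plug->D
Char 5 ('H'): step: R->7, L=5; H->plug->B->R->G->L->H->refl->G->L'->A->R'->E->plug->E

E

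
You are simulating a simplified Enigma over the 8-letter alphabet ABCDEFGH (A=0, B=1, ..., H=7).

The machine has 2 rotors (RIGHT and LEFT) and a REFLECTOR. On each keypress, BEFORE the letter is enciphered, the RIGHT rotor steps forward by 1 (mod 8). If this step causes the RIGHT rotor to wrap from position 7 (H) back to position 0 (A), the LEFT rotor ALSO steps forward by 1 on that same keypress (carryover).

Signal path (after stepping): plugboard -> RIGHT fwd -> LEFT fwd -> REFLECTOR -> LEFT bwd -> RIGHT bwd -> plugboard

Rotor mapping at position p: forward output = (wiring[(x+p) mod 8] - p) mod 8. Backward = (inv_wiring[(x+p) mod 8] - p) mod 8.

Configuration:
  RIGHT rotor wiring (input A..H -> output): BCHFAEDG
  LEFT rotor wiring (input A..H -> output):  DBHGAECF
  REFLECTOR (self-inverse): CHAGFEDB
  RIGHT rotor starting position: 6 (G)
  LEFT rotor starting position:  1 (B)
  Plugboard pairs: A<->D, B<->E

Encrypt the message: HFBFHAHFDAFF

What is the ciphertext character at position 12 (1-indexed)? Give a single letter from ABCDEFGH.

Char 1 ('H'): step: R->7, L=1; H->plug->H->R->E->L->D->refl->G->L'->B->R'->F->plug->F
Char 2 ('F'): step: R->0, L->2 (L advanced); F->plug->F->R->E->L->A->refl->C->L'->D->R'->G->plug->G
Char 3 ('B'): step: R->1, L=2; B->plug->E->R->D->L->C->refl->A->L'->E->R'->C->plug->C
Char 4 ('F'): step: R->2, L=2; F->plug->F->R->E->L->A->refl->C->L'->D->R'->B->plug->E
Char 5 ('H'): step: R->3, L=2; H->plug->H->R->E->L->A->refl->C->L'->D->R'->E->plug->B
Char 6 ('A'): step: R->4, L=2; A->plug->D->R->C->L->G->refl->D->L'->F->R'->E->plug->B
Char 7 ('H'): step: R->5, L=2; H->plug->H->R->D->L->C->refl->A->L'->E->R'->D->plug->A
Char 8 ('F'): step: R->6, L=2; F->plug->F->R->H->L->H->refl->B->L'->G->R'->H->plug->H
Char 9 ('D'): step: R->7, L=2; D->plug->A->R->H->L->H->refl->B->L'->G->R'->E->plug->B
Char 10 ('A'): step: R->0, L->3 (L advanced); A->plug->D->R->F->L->A->refl->C->L'->E->R'->F->plug->F
Char 11 ('F'): step: R->1, L=3; F->plug->F->R->C->L->B->refl->H->L'->D->R'->E->plug->B
Char 12 ('F'): step: R->2, L=3; F->plug->F->R->E->L->C->refl->A->L'->F->R'->A->plug->D

D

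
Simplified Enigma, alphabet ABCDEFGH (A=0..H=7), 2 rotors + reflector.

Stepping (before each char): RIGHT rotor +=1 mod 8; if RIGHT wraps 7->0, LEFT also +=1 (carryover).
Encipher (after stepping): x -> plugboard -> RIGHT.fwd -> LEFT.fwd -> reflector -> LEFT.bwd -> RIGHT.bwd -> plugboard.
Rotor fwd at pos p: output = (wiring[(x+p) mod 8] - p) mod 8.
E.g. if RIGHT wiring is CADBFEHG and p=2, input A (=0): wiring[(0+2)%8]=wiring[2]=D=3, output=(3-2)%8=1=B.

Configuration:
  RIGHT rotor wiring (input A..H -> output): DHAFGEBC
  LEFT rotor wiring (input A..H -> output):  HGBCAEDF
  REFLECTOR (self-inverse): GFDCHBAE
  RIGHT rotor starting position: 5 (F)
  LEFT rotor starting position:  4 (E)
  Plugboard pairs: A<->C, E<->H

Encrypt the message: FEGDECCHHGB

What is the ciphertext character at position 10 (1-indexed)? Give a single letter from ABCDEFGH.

Char 1 ('F'): step: R->6, L=4; F->plug->F->R->H->L->G->refl->A->L'->B->R'->D->plug->D
Char 2 ('E'): step: R->7, L=4; E->plug->H->R->C->L->H->refl->E->L'->A->R'->C->plug->A
Char 3 ('G'): step: R->0, L->5 (L advanced); G->plug->G->R->B->L->G->refl->A->L'->C->R'->H->plug->E
Char 4 ('D'): step: R->1, L=5; D->plug->D->R->F->L->E->refl->H->L'->A->R'->F->plug->F
Char 5 ('E'): step: R->2, L=5; E->plug->H->R->F->L->E->refl->H->L'->A->R'->F->plug->F
Char 6 ('C'): step: R->3, L=5; C->plug->A->R->C->L->A->refl->G->L'->B->R'->C->plug->A
Char 7 ('C'): step: R->4, L=5; C->plug->A->R->C->L->A->refl->G->L'->B->R'->H->plug->E
Char 8 ('H'): step: R->5, L=5; H->plug->E->R->C->L->A->refl->G->L'->B->R'->H->plug->E
Char 9 ('H'): step: R->6, L=5; H->plug->E->R->C->L->A->refl->G->L'->B->R'->D->plug->D
Char 10 ('G'): step: R->7, L=5; G->plug->G->R->F->L->E->refl->H->L'->A->R'->C->plug->A

A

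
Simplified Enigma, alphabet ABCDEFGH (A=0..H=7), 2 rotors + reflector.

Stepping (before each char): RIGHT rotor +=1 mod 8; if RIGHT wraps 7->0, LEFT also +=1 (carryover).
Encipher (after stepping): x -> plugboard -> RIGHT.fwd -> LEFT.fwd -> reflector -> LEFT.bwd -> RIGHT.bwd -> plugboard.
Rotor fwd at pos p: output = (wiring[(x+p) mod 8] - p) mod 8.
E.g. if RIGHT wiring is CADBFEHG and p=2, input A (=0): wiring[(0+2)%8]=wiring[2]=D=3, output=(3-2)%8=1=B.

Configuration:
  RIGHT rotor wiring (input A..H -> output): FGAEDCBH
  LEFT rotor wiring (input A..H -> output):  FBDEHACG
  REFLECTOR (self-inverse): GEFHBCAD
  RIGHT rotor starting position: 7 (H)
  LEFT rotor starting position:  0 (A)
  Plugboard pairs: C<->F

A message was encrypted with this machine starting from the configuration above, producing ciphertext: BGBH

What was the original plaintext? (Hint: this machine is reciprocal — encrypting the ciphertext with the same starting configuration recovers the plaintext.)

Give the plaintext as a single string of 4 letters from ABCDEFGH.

Char 1 ('B'): step: R->0, L->1 (L advanced); B->plug->B->R->G->L->F->refl->C->L'->B->R'->G->plug->G
Char 2 ('G'): step: R->1, L=1; G->plug->G->R->G->L->F->refl->C->L'->B->R'->E->plug->E
Char 3 ('B'): step: R->2, L=1; B->plug->B->R->C->L->D->refl->H->L'->E->R'->H->plug->H
Char 4 ('H'): step: R->3, L=1; H->plug->H->R->F->L->B->refl->E->L'->H->R'->C->plug->F

Answer: GEHF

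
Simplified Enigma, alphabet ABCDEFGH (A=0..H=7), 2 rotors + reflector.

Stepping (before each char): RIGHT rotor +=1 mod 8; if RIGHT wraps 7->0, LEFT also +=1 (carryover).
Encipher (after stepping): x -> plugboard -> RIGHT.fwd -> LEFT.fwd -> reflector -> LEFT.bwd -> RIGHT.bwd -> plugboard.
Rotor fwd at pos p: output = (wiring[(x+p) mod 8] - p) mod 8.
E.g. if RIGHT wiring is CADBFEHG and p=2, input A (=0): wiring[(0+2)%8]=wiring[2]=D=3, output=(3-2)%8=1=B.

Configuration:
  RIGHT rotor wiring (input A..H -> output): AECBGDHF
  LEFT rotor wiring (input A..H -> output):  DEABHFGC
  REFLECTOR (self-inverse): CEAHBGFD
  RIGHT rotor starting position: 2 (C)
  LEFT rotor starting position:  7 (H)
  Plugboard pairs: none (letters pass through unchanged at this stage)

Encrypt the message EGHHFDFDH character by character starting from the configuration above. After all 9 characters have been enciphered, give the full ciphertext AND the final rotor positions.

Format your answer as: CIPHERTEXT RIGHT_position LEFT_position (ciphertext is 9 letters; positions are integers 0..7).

Answer: AADEHFDFE 3 0

Derivation:
Char 1 ('E'): step: R->3, L=7; E->plug->E->R->C->L->F->refl->G->L'->G->R'->A->plug->A
Char 2 ('G'): step: R->4, L=7; G->plug->G->R->G->L->G->refl->F->L'->C->R'->A->plug->A
Char 3 ('H'): step: R->5, L=7; H->plug->H->R->B->L->E->refl->B->L'->D->R'->D->plug->D
Char 4 ('H'): step: R->6, L=7; H->plug->H->R->F->L->A->refl->C->L'->E->R'->E->plug->E
Char 5 ('F'): step: R->7, L=7; F->plug->F->R->H->L->H->refl->D->L'->A->R'->H->plug->H
Char 6 ('D'): step: R->0, L->0 (L advanced); D->plug->D->R->B->L->E->refl->B->L'->D->R'->F->plug->F
Char 7 ('F'): step: R->1, L=0; F->plug->F->R->G->L->G->refl->F->L'->F->R'->D->plug->D
Char 8 ('D'): step: R->2, L=0; D->plug->D->R->B->L->E->refl->B->L'->D->R'->F->plug->F
Char 9 ('H'): step: R->3, L=0; H->plug->H->R->H->L->C->refl->A->L'->C->R'->E->plug->E
Final: ciphertext=AADEHFDFE, RIGHT=3, LEFT=0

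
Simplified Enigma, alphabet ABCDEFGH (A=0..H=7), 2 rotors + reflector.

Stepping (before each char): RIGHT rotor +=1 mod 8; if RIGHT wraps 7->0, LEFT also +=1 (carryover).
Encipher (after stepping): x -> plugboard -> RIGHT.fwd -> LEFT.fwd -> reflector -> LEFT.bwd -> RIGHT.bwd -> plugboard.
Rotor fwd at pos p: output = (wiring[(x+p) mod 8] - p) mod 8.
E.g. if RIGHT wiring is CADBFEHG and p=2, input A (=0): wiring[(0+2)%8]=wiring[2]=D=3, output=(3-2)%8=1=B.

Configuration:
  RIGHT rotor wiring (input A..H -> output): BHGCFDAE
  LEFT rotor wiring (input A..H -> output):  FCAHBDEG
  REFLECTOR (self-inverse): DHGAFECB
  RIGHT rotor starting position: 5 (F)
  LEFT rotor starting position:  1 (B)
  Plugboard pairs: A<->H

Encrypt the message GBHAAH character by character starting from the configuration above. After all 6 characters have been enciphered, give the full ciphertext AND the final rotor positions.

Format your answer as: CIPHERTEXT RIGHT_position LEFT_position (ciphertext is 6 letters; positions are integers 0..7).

Char 1 ('G'): step: R->6, L=1; G->plug->G->R->H->L->E->refl->F->L'->G->R'->B->plug->B
Char 2 ('B'): step: R->7, L=1; B->plug->B->R->C->L->G->refl->C->L'->E->R'->G->plug->G
Char 3 ('H'): step: R->0, L->2 (L advanced); H->plug->A->R->B->L->F->refl->E->L'->F->R'->E->plug->E
Char 4 ('A'): step: R->1, L=2; A->plug->H->R->A->L->G->refl->C->L'->E->R'->D->plug->D
Char 5 ('A'): step: R->2, L=2; A->plug->H->R->F->L->E->refl->F->L'->B->R'->D->plug->D
Char 6 ('H'): step: R->3, L=2; H->plug->A->R->H->L->A->refl->D->L'->G->R'->F->plug->F
Final: ciphertext=BGEDDF, RIGHT=3, LEFT=2

Answer: BGEDDF 3 2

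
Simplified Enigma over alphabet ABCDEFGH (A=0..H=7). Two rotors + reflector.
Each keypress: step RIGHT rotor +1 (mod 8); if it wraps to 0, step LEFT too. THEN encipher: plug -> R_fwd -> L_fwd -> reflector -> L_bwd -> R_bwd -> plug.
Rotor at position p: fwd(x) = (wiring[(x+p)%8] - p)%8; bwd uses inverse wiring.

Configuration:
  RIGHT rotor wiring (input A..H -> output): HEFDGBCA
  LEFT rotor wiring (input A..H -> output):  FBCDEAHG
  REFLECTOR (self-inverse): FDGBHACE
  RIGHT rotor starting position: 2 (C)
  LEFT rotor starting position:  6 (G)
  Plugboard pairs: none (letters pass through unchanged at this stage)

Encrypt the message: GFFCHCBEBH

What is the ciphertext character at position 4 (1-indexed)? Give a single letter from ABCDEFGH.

Char 1 ('G'): step: R->3, L=6; G->plug->G->R->B->L->A->refl->F->L'->F->R'->E->plug->E
Char 2 ('F'): step: R->4, L=6; F->plug->F->R->A->L->B->refl->D->L'->D->R'->E->plug->E
Char 3 ('F'): step: R->5, L=6; F->plug->F->R->A->L->B->refl->D->L'->D->R'->C->plug->C
Char 4 ('C'): step: R->6, L=6; C->plug->C->R->B->L->A->refl->F->L'->F->R'->F->plug->F

F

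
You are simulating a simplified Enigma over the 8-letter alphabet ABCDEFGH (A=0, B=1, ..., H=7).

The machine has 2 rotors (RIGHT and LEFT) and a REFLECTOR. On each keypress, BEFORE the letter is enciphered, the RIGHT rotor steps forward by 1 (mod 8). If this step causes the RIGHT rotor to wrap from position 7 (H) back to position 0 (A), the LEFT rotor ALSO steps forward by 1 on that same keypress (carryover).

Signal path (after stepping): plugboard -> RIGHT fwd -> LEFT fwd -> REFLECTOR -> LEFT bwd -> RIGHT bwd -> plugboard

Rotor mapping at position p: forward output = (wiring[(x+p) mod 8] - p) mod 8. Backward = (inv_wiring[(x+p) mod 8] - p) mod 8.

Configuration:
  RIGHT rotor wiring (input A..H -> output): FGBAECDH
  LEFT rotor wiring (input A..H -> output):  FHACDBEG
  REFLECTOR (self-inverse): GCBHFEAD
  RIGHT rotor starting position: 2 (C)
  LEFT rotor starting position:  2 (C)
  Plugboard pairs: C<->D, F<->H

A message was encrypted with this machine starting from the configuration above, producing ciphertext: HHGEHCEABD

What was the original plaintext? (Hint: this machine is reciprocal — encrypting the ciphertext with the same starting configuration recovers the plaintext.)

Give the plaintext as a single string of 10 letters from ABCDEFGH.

Char 1 ('H'): step: R->3, L=2; H->plug->F->R->C->L->B->refl->C->L'->E->R'->E->plug->E
Char 2 ('H'): step: R->4, L=2; H->plug->F->R->C->L->B->refl->C->L'->E->R'->H->plug->F
Char 3 ('G'): step: R->5, L=2; G->plug->G->R->D->L->H->refl->D->L'->G->R'->B->plug->B
Char 4 ('E'): step: R->6, L=2; E->plug->E->R->D->L->H->refl->D->L'->G->R'->G->plug->G
Char 5 ('H'): step: R->7, L=2; H->plug->F->R->F->L->E->refl->F->L'->H->R'->C->plug->D
Char 6 ('C'): step: R->0, L->3 (L advanced); C->plug->D->R->A->L->H->refl->D->L'->E->R'->E->plug->E
Char 7 ('E'): step: R->1, L=3; E->plug->E->R->B->L->A->refl->G->L'->C->R'->F->plug->H
Char 8 ('A'): step: R->2, L=3; A->plug->A->R->H->L->F->refl->E->L'->G->R'->B->plug->B
Char 9 ('B'): step: R->3, L=3; B->plug->B->R->B->L->A->refl->G->L'->C->R'->F->plug->H
Char 10 ('D'): step: R->4, L=3; D->plug->C->R->H->L->F->refl->E->L'->G->R'->B->plug->B

Answer: EFBGDEHBHB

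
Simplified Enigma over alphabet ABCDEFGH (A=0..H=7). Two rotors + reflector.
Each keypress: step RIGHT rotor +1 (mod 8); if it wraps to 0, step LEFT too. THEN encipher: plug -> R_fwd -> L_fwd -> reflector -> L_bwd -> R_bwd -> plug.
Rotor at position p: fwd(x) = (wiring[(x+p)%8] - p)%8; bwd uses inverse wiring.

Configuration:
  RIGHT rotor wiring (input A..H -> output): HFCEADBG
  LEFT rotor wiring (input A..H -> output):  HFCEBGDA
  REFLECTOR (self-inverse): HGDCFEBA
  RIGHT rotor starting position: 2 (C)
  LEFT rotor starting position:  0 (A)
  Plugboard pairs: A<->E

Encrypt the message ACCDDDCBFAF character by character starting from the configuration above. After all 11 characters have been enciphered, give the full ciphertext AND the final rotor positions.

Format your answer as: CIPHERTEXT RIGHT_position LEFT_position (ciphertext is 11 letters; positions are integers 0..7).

Answer: EEHBFAHGCGD 5 1

Derivation:
Char 1 ('A'): step: R->3, L=0; A->plug->E->R->D->L->E->refl->F->L'->B->R'->A->plug->E
Char 2 ('C'): step: R->4, L=0; C->plug->C->R->F->L->G->refl->B->L'->E->R'->A->plug->E
Char 3 ('C'): step: R->5, L=0; C->plug->C->R->B->L->F->refl->E->L'->D->R'->H->plug->H
Char 4 ('D'): step: R->6, L=0; D->plug->D->R->H->L->A->refl->H->L'->A->R'->B->plug->B
Char 5 ('D'): step: R->7, L=0; D->plug->D->R->D->L->E->refl->F->L'->B->R'->F->plug->F
Char 6 ('D'): step: R->0, L->1 (L advanced); D->plug->D->R->E->L->F->refl->E->L'->A->R'->E->plug->A
Char 7 ('C'): step: R->1, L=1; C->plug->C->R->D->L->A->refl->H->L'->G->R'->H->plug->H
Char 8 ('B'): step: R->2, L=1; B->plug->B->R->C->L->D->refl->C->L'->F->R'->G->plug->G
Char 9 ('F'): step: R->3, L=1; F->plug->F->R->E->L->F->refl->E->L'->A->R'->C->plug->C
Char 10 ('A'): step: R->4, L=1; A->plug->E->R->D->L->A->refl->H->L'->G->R'->G->plug->G
Char 11 ('F'): step: R->5, L=1; F->plug->F->R->F->L->C->refl->D->L'->C->R'->D->plug->D
Final: ciphertext=EEHBFAHGCGD, RIGHT=5, LEFT=1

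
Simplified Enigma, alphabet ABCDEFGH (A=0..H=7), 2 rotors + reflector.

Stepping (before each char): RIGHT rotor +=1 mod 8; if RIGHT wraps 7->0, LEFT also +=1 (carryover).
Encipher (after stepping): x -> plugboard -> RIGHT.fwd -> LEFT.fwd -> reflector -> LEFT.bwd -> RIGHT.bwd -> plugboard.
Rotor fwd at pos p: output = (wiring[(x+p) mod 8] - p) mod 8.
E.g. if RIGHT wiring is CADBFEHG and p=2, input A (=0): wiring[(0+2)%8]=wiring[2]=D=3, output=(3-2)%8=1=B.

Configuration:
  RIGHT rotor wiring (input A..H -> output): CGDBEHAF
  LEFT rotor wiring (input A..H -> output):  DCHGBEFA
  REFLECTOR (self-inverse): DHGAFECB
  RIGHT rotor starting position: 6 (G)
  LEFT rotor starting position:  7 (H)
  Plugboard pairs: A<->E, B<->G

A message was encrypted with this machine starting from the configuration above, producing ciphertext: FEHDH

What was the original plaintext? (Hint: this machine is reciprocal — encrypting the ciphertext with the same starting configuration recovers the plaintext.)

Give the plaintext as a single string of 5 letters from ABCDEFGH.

Char 1 ('F'): step: R->7, L=7; F->plug->F->R->F->L->C->refl->G->L'->H->R'->C->plug->C
Char 2 ('E'): step: R->0, L->0 (L advanced); E->plug->A->R->C->L->H->refl->B->L'->E->R'->E->plug->A
Char 3 ('H'): step: R->1, L=0; H->plug->H->R->B->L->C->refl->G->L'->D->R'->D->plug->D
Char 4 ('D'): step: R->2, L=0; D->plug->D->R->F->L->E->refl->F->L'->G->R'->E->plug->A
Char 5 ('H'): step: R->3, L=0; H->plug->H->R->A->L->D->refl->A->L'->H->R'->F->plug->F

Answer: CADAF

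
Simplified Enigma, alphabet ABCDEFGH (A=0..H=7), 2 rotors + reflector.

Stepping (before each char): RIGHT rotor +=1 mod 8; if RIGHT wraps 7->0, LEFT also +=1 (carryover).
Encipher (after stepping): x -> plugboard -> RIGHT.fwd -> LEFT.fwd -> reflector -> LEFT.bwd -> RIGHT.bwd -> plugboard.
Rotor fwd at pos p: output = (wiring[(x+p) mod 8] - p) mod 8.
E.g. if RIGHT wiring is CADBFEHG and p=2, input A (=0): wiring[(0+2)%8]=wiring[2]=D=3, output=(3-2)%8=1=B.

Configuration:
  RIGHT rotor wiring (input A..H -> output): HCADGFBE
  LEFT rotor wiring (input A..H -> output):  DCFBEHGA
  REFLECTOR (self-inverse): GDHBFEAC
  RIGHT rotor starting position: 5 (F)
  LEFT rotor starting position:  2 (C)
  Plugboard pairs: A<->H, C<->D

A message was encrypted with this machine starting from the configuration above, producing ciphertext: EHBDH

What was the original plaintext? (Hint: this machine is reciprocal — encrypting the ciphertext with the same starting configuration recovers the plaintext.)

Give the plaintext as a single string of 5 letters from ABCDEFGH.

Char 1 ('E'): step: R->6, L=2; E->plug->E->R->C->L->C->refl->H->L'->B->R'->C->plug->D
Char 2 ('H'): step: R->7, L=2; H->plug->A->R->F->L->G->refl->A->L'->H->R'->F->plug->F
Char 3 ('B'): step: R->0, L->3 (L advanced); B->plug->B->R->C->L->E->refl->F->L'->E->R'->H->plug->A
Char 4 ('D'): step: R->1, L=3; D->plug->C->R->C->L->E->refl->F->L'->E->R'->E->plug->E
Char 5 ('H'): step: R->2, L=3; H->plug->A->R->G->L->H->refl->C->L'->H->R'->E->plug->E

Answer: DFAEE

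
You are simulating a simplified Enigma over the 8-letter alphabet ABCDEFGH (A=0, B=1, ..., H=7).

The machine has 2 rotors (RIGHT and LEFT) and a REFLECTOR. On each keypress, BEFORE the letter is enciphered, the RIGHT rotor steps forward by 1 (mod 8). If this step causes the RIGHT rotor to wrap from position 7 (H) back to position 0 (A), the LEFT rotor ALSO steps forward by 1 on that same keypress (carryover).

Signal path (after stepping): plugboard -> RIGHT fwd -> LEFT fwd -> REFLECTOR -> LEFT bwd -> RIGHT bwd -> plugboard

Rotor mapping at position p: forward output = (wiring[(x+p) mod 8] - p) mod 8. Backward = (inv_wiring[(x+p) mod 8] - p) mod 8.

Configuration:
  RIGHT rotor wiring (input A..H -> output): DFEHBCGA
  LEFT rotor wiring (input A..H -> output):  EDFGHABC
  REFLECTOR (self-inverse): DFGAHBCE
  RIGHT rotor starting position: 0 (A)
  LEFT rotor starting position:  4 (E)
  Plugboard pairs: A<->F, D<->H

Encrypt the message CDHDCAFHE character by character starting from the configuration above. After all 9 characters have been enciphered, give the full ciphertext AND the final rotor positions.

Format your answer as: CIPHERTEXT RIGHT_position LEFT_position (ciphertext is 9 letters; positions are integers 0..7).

Char 1 ('C'): step: R->1, L=4; C->plug->C->R->G->L->B->refl->F->L'->C->R'->H->plug->D
Char 2 ('D'): step: R->2, L=4; D->plug->H->R->D->L->G->refl->C->L'->H->R'->C->plug->C
Char 3 ('H'): step: R->3, L=4; H->plug->D->R->D->L->G->refl->C->L'->H->R'->C->plug->C
Char 4 ('D'): step: R->4, L=4; D->plug->H->R->D->L->G->refl->C->L'->H->R'->E->plug->E
Char 5 ('C'): step: R->5, L=4; C->plug->C->R->D->L->G->refl->C->L'->H->R'->F->plug->A
Char 6 ('A'): step: R->6, L=4; A->plug->F->R->B->L->E->refl->H->L'->F->R'->C->plug->C
Char 7 ('F'): step: R->7, L=4; F->plug->A->R->B->L->E->refl->H->L'->F->R'->D->plug->H
Char 8 ('H'): step: R->0, L->5 (L advanced); H->plug->D->R->H->L->C->refl->G->L'->E->R'->C->plug->C
Char 9 ('E'): step: R->1, L=5; E->plug->E->R->B->L->E->refl->H->L'->D->R'->B->plug->B
Final: ciphertext=DCCEACHCB, RIGHT=1, LEFT=5

Answer: DCCEACHCB 1 5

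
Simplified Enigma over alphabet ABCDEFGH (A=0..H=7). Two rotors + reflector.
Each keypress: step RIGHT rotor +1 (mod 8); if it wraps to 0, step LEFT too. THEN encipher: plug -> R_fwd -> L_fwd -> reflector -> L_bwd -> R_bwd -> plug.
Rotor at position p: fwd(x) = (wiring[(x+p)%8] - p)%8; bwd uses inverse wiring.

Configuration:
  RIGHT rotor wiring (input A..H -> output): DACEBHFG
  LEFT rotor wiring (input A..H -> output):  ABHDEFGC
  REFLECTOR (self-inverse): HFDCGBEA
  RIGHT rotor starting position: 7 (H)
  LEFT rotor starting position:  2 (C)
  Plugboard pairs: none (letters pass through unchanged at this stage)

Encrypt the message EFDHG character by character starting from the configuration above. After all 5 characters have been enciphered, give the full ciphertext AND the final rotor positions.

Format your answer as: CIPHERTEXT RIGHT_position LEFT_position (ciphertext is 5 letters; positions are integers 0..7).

Char 1 ('E'): step: R->0, L->3 (L advanced); E->plug->E->R->B->L->B->refl->F->L'->F->R'->G->plug->G
Char 2 ('F'): step: R->1, L=3; F->plug->F->R->E->L->H->refl->A->L'->A->R'->D->plug->D
Char 3 ('D'): step: R->2, L=3; D->plug->D->R->F->L->F->refl->B->L'->B->R'->G->plug->G
Char 4 ('H'): step: R->3, L=3; H->plug->H->R->H->L->E->refl->G->L'->G->R'->B->plug->B
Char 5 ('G'): step: R->4, L=3; G->plug->G->R->G->L->G->refl->E->L'->H->R'->E->plug->E
Final: ciphertext=GDGBE, RIGHT=4, LEFT=3

Answer: GDGBE 4 3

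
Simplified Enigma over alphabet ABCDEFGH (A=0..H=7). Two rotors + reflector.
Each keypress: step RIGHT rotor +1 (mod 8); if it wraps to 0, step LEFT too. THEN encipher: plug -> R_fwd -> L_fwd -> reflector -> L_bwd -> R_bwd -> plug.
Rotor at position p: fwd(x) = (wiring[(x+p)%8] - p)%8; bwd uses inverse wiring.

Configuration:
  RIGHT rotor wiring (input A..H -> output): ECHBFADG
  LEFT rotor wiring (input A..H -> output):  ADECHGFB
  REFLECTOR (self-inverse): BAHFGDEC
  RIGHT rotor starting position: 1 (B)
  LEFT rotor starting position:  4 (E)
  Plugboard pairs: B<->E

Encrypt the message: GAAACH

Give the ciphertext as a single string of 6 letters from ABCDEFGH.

Answer: DEHHHA

Derivation:
Char 1 ('G'): step: R->2, L=4; G->plug->G->R->C->L->B->refl->A->L'->G->R'->D->plug->D
Char 2 ('A'): step: R->3, L=4; A->plug->A->R->G->L->A->refl->B->L'->C->R'->B->plug->E
Char 3 ('A'): step: R->4, L=4; A->plug->A->R->B->L->C->refl->H->L'->F->R'->H->plug->H
Char 4 ('A'): step: R->5, L=4; A->plug->A->R->D->L->F->refl->D->L'->A->R'->H->plug->H
Char 5 ('C'): step: R->6, L=4; C->plug->C->R->G->L->A->refl->B->L'->C->R'->H->plug->H
Char 6 ('H'): step: R->7, L=4; H->plug->H->R->E->L->E->refl->G->L'->H->R'->A->plug->A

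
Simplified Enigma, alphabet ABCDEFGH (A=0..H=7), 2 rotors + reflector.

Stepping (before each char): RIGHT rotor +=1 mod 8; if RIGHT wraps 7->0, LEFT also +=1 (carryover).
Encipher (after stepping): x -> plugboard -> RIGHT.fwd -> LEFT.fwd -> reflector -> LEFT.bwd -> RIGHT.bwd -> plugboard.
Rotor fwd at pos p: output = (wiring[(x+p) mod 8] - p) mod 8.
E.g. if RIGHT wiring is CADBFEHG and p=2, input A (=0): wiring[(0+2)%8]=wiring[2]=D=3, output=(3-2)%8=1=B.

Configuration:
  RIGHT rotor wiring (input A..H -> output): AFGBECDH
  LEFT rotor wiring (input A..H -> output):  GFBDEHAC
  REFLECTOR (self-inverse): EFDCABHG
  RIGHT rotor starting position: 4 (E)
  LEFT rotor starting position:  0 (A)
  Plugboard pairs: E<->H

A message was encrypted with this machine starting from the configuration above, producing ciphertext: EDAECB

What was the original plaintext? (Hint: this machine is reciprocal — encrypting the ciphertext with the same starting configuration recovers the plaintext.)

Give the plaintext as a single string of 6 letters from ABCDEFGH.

Char 1 ('E'): step: R->5, L=0; E->plug->H->R->H->L->C->refl->D->L'->D->R'->D->plug->D
Char 2 ('D'): step: R->6, L=0; D->plug->D->R->H->L->C->refl->D->L'->D->R'->F->plug->F
Char 3 ('A'): step: R->7, L=0; A->plug->A->R->A->L->G->refl->H->L'->F->R'->F->plug->F
Char 4 ('E'): step: R->0, L->1 (L advanced); E->plug->H->R->H->L->F->refl->B->L'->G->R'->C->plug->C
Char 5 ('C'): step: R->1, L=1; C->plug->C->R->A->L->E->refl->A->L'->B->R'->E->plug->H
Char 6 ('B'): step: R->2, L=1; B->plug->B->R->H->L->F->refl->B->L'->G->R'->G->plug->G

Answer: DFFCHG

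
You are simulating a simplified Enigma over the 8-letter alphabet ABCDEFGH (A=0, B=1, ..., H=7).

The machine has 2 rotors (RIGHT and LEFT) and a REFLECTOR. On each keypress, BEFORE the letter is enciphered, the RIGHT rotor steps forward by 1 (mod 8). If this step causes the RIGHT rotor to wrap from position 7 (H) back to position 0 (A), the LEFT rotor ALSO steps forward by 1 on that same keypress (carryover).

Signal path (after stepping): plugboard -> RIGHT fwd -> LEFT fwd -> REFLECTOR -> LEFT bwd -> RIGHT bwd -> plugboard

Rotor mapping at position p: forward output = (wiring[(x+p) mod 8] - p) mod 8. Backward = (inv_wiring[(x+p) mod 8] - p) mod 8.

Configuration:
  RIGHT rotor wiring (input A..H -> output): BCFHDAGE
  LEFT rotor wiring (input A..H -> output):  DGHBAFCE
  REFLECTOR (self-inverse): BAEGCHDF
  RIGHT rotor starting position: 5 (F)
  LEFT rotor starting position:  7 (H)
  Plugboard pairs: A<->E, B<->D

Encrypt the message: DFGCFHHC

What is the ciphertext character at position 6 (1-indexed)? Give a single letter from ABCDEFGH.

Char 1 ('D'): step: R->6, L=7; D->plug->B->R->G->L->G->refl->D->L'->H->R'->E->plug->A
Char 2 ('F'): step: R->7, L=7; F->plug->F->R->E->L->C->refl->E->L'->B->R'->G->plug->G
Char 3 ('G'): step: R->0, L->0 (L advanced); G->plug->G->R->G->L->C->refl->E->L'->H->R'->D->plug->B
Char 4 ('C'): step: R->1, L=0; C->plug->C->R->G->L->C->refl->E->L'->H->R'->E->plug->A
Char 5 ('F'): step: R->2, L=0; F->plug->F->R->C->L->H->refl->F->L'->F->R'->B->plug->D
Char 6 ('H'): step: R->3, L=0; H->plug->H->R->C->L->H->refl->F->L'->F->R'->C->plug->C

C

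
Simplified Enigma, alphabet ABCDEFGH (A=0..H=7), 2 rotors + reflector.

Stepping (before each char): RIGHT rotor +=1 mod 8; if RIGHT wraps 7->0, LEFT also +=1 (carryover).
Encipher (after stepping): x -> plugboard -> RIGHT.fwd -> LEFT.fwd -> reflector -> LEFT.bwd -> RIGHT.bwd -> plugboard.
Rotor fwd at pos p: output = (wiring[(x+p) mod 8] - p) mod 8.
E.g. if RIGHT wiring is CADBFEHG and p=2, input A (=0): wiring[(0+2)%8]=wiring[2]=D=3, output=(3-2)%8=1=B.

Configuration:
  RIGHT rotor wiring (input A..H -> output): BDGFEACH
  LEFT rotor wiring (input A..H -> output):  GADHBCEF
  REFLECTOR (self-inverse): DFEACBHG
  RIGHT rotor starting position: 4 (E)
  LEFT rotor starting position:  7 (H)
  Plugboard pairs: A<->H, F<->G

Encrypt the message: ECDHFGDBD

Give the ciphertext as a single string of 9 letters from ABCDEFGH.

Answer: DDBFBDEGA

Derivation:
Char 1 ('E'): step: R->5, L=7; E->plug->E->R->G->L->D->refl->A->L'->E->R'->D->plug->D
Char 2 ('C'): step: R->6, L=7; C->plug->C->R->D->L->E->refl->C->L'->F->R'->D->plug->D
Char 3 ('D'): step: R->7, L=7; D->plug->D->R->H->L->F->refl->B->L'->C->R'->B->plug->B
Char 4 ('H'): step: R->0, L->0 (L advanced); H->plug->A->R->B->L->A->refl->D->L'->C->R'->G->plug->F
Char 5 ('F'): step: R->1, L=0; F->plug->G->R->G->L->E->refl->C->L'->F->R'->B->plug->B
Char 6 ('G'): step: R->2, L=0; G->plug->F->R->F->L->C->refl->E->L'->G->R'->D->plug->D
Char 7 ('D'): step: R->3, L=0; D->plug->D->R->H->L->F->refl->B->L'->E->R'->E->plug->E
Char 8 ('B'): step: R->4, L=0; B->plug->B->R->E->L->B->refl->F->L'->H->R'->F->plug->G
Char 9 ('D'): step: R->5, L=0; D->plug->D->R->E->L->B->refl->F->L'->H->R'->H->plug->A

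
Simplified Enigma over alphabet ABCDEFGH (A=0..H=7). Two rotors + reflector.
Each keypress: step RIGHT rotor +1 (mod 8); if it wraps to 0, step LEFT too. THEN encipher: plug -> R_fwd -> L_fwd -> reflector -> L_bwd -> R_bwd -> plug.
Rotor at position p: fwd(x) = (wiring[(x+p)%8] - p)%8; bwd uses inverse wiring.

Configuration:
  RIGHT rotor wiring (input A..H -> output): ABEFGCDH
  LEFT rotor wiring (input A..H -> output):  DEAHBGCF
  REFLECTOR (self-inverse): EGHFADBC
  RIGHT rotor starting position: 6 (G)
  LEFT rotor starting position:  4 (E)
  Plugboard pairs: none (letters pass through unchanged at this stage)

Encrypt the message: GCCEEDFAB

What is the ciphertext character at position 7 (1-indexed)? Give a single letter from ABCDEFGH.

Char 1 ('G'): step: R->7, L=4; G->plug->G->R->D->L->B->refl->G->L'->C->R'->C->plug->C
Char 2 ('C'): step: R->0, L->5 (L advanced); C->plug->C->R->E->L->H->refl->C->L'->G->R'->E->plug->E
Char 3 ('C'): step: R->1, L=5; C->plug->C->R->E->L->H->refl->C->L'->G->R'->G->plug->G
Char 4 ('E'): step: R->2, L=5; E->plug->E->R->B->L->F->refl->D->L'->F->R'->F->plug->F
Char 5 ('E'): step: R->3, L=5; E->plug->E->R->E->L->H->refl->C->L'->G->R'->G->plug->G
Char 6 ('D'): step: R->4, L=5; D->plug->D->R->D->L->G->refl->B->L'->A->R'->G->plug->G
Char 7 ('F'): step: R->5, L=5; F->plug->F->R->H->L->E->refl->A->L'->C->R'->C->plug->C

C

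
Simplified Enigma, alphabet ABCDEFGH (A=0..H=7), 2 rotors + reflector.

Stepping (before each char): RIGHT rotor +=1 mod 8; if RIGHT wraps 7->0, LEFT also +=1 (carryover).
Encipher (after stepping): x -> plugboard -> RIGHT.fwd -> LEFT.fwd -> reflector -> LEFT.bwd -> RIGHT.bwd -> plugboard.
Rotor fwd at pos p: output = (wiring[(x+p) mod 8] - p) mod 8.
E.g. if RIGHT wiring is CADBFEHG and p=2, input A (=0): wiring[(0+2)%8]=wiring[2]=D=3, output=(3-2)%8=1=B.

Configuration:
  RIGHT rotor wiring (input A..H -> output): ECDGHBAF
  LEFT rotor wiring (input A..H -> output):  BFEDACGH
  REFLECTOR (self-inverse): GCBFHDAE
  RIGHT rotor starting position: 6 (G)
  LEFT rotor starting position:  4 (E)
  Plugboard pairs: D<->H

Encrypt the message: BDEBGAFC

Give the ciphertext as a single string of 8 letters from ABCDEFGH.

Answer: GCFEDBAH

Derivation:
Char 1 ('B'): step: R->7, L=4; B->plug->B->R->F->L->B->refl->C->L'->C->R'->G->plug->G
Char 2 ('D'): step: R->0, L->5 (L advanced); D->plug->H->R->F->L->H->refl->E->L'->D->R'->C->plug->C
Char 3 ('E'): step: R->1, L=5; E->plug->E->R->A->L->F->refl->D->L'->H->R'->F->plug->F
Char 4 ('B'): step: R->2, L=5; B->plug->B->R->E->L->A->refl->G->L'->G->R'->E->plug->E
Char 5 ('G'): step: R->3, L=5; G->plug->G->R->H->L->D->refl->F->L'->A->R'->H->plug->D
Char 6 ('A'): step: R->4, L=5; A->plug->A->R->D->L->E->refl->H->L'->F->R'->B->plug->B
Char 7 ('F'): step: R->5, L=5; F->plug->F->R->G->L->G->refl->A->L'->E->R'->A->plug->A
Char 8 ('C'): step: R->6, L=5; C->plug->C->R->G->L->G->refl->A->L'->E->R'->D->plug->H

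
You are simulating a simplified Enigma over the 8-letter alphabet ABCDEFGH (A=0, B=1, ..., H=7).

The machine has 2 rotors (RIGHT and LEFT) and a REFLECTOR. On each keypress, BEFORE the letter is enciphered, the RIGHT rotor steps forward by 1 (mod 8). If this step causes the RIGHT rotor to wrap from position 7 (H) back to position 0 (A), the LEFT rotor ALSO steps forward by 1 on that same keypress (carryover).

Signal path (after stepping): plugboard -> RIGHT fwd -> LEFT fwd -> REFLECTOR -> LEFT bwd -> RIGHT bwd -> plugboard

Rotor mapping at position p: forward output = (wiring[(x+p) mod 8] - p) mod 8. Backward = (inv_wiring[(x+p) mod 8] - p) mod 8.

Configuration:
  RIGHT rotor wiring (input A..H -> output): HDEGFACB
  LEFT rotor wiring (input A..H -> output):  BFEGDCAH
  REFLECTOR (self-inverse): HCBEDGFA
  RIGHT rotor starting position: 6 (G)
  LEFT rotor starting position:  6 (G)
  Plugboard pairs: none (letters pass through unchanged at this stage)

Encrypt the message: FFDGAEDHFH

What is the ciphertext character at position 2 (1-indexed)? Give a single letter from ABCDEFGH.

Char 1 ('F'): step: R->7, L=6; F->plug->F->R->G->L->F->refl->G->L'->E->R'->C->plug->C
Char 2 ('F'): step: R->0, L->7 (L advanced); F->plug->F->R->A->L->A->refl->H->L'->E->R'->C->plug->C

C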